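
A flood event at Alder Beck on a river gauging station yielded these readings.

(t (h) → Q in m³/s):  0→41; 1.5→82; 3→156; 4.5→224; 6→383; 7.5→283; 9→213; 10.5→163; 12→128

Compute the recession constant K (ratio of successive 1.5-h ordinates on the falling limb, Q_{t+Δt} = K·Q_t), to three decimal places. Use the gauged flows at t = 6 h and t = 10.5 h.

Using the recession-limb readings at t = 6 h and t = 10.5 h: Q falls from 383 to 163 m³/s over 3 intervals.
K = (Q₂/Q₁)^(1/3) = (163/383)^(1/3) = 0.752.

K ≈ 0.752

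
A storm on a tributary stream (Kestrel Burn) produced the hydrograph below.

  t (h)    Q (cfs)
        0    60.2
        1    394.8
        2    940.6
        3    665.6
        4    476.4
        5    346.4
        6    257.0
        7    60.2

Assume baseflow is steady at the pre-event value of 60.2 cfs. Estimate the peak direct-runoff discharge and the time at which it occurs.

Subtracting baseflow gives direct-runoff ordinates: 0.0, 334.6, 880.4, 605.4, 416.2, 286.2, 196.8, 0.0 cfs.
The maximum is 880.4 cfs, occurring at the reading for t = 2 h.

Q_p = 880.4 cfs at t = 2 h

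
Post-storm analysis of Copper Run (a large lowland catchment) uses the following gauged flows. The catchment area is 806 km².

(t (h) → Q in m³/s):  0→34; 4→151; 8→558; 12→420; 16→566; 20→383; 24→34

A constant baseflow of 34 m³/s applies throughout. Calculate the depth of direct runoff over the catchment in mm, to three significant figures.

Direct runoff: 0.0, 117.0, 524.0, 386.0, 532.0, 349.0, 0.0 m³/s; ΣQ_DR = 1908 m³/s.
V = ΣQ_DR · Δt = 1908 × 14400 s = 2.748 × 10^7 m³.
Over A = 806 km², depth = V / A = 34.1 mm.

d ≈ 34.1 mm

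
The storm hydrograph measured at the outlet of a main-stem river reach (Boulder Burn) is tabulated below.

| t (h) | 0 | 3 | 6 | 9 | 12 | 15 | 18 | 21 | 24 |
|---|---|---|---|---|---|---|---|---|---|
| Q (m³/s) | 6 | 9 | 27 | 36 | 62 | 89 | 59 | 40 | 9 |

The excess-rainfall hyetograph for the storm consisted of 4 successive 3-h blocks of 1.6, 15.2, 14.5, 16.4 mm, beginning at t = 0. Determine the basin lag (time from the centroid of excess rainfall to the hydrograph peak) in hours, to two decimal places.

Centroid of excess rainfall: t_c = Σ P_i·t̄_i / ΣP_i = 7.3742 h (block centres at 1.5, 4.5, 7.5, 10.5 h).
Hydrograph peak occurs at t = 15 h, so basin lag t_L = 15 − 7.3742 = 7.63 h.

t_L ≈ 7.63 h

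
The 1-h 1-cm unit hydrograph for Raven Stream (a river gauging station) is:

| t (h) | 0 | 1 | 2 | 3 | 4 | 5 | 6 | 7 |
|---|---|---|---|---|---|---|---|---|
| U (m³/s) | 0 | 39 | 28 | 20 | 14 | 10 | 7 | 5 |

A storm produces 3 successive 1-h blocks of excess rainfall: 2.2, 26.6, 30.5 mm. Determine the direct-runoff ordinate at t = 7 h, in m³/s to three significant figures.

By discrete convolution, Q_j = Σ (P_i / 10 mm) · U_{j−i}.
At t = 7 h (j=7): Q = (2.2/10)·5 + (26.6/10)·7 + (30.5/10)·10 = 50.2 m³/s.

Q ≈ 50.2 m³/s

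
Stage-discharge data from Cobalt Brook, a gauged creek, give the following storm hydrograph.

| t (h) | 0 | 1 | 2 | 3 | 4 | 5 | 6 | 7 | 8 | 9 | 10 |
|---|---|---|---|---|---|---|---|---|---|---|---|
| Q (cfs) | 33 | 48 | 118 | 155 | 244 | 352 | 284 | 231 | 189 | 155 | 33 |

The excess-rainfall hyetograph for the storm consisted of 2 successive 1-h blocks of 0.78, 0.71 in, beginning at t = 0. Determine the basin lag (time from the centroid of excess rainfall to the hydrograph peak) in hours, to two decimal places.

t_L ≈ 4.02 h

Centroid of excess rainfall: t_c = Σ P_i·t̄_i / ΣP_i = 0.9765 h (block centres at 0.5, 1.5 h).
Hydrograph peak occurs at t = 5 h, so basin lag t_L = 5 − 0.9765 = 4.02 h.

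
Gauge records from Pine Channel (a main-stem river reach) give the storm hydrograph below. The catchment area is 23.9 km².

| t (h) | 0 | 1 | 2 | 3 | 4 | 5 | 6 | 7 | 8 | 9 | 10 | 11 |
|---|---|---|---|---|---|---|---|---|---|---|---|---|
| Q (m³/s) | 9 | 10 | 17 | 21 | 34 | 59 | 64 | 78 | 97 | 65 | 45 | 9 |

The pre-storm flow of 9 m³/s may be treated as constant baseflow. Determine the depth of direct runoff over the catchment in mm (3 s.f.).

d ≈ 60.3 mm

Direct runoff: 0.0, 1.0, 8.0, 12.0, 25.0, 50.0, 55.0, 69.0, 88.0, 56.0, 36.0, 0.0 m³/s; ΣQ_DR = 400.0 m³/s.
V = ΣQ_DR · Δt = 400.0 × 3600 s = 1.440 × 10^6 m³.
Over A = 23.9 km², depth = V / A = 60.3 mm.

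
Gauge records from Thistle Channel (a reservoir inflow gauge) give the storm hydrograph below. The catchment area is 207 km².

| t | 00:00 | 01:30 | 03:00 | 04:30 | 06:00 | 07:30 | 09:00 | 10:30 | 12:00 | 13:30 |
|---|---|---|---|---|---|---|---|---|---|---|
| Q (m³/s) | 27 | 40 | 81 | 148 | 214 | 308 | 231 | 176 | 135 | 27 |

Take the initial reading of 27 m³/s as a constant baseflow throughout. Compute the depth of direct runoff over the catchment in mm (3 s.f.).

Direct runoff: 0.0, 13.0, 54.0, 121.0, 187.0, 281.0, 204.0, 149.0, 108.0, 0.0 m³/s; ΣQ_DR = 1117 m³/s.
V = ΣQ_DR · Δt = 1117 × 5400 s = 6.032 × 10^6 m³.
Over A = 207 km², depth = V / A = 29.1 mm.

d ≈ 29.1 mm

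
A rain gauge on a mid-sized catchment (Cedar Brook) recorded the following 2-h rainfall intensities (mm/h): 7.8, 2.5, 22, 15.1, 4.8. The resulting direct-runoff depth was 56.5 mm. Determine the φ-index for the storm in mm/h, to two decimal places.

φ ≈ 5.55 mm/h

Only the 3 blocks with intensity above φ contribute runoff: 7.8, 22, 15.1 mm/h.
Σ(I−φ)·Δt = d  ⇒  (7.8+22+15.1 − 3φ)·2 = 56.5
φ = (44.90 − 56.5/2) / 3 = 5.55 mm/h.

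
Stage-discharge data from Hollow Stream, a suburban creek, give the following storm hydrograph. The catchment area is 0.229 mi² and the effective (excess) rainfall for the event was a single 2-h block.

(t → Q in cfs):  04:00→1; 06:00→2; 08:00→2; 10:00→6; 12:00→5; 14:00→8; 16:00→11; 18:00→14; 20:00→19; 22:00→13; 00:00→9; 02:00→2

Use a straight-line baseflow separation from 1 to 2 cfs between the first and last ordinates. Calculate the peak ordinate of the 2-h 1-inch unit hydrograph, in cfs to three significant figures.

U_p ≈ 17.2 cfs

Direct runoff: 0.00, 0.91, 0.82, 4.73, 3.64, 6.55, 9.45, 12.36, 17.27, 11.18, 7.09, 0.00 cfs; ΣQ_DR = 74.00 cfs, peak = 17.27 cfs.
Runoff depth d = ΣQ_DR·Δt / A = 74.00 × 7200 / (0.229 mi²) = 1.001 in.
The 1-inch UH is the DRH scaled by (1 in)/d, so U_p = 17.27 × 1/1.001 = 17.2 cfs.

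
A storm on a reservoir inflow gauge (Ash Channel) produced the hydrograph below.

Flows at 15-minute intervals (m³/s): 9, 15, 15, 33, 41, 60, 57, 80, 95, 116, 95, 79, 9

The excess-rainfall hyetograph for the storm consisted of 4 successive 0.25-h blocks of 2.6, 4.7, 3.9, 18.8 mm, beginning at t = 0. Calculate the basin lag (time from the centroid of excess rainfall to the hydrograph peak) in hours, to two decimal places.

t_L ≈ 1.55 h

Centroid of excess rainfall: t_c = Σ P_i·t̄_i / ΣP_i = 0.6992 h (block centres at 0.125, 0.375, 0.625, 0.875 h).
Hydrograph peak occurs at t = 2.25 h, so basin lag t_L = 2.25 − 0.6992 = 1.55 h.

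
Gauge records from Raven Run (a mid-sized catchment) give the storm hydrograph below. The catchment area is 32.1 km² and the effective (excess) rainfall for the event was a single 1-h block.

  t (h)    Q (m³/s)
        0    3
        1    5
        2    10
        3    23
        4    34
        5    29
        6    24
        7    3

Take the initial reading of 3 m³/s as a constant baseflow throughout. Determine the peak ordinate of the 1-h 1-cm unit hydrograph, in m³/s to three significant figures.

Direct runoff: 0.0, 2.0, 7.0, 20.0, 31.0, 26.0, 21.0, 0.0 m³/s; ΣQ_DR = 107.0 m³/s, peak = 31.0 m³/s.
Runoff depth d = ΣQ_DR·Δt / A = 107.0 × 3600 / (32.1 km²) = 12.00 mm.
The 1-cm UH is the DRH scaled by (10 mm)/d, so U_p = 31.0 × 10/12.00 = 25.8 m³/s.

U_p ≈ 25.8 m³/s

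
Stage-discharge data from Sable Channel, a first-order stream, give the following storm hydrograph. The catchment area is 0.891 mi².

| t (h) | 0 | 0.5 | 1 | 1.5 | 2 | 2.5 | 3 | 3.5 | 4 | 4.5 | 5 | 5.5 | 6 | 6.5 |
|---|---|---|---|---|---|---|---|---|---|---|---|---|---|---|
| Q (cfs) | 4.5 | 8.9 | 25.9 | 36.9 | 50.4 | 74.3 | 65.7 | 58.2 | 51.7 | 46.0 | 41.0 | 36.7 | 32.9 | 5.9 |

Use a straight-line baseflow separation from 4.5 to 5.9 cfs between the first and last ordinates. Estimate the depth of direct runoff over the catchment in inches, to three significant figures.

Direct runoff: 0.00, 4.29, 21.18, 32.08, 45.47, 69.26, 60.55, 52.95, 46.34, 40.53, 35.42, 31.02, 27.11, 0.00 cfs; ΣQ_DR = 466.2 cfs.
V = ΣQ_DR · Δt = 466.2 × 1800 s = 8.392 × 10^5 ft³.
Over A = 0.891 mi², depth = V / A = 0.405 in.

d ≈ 0.405 in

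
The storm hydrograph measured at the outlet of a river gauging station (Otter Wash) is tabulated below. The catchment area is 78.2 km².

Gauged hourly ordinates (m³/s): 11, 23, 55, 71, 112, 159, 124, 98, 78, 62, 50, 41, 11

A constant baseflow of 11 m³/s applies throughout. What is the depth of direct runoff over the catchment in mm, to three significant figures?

d ≈ 34.6 mm

Direct runoff: 0.0, 12.0, 44.0, 60.0, 101.0, 148.0, 113.0, 87.0, 67.0, 51.0, 39.0, 30.0, 0.0 m³/s; ΣQ_DR = 752.0 m³/s.
V = ΣQ_DR · Δt = 752.0 × 3600 s = 2.707 × 10^6 m³.
Over A = 78.2 km², depth = V / A = 34.6 mm.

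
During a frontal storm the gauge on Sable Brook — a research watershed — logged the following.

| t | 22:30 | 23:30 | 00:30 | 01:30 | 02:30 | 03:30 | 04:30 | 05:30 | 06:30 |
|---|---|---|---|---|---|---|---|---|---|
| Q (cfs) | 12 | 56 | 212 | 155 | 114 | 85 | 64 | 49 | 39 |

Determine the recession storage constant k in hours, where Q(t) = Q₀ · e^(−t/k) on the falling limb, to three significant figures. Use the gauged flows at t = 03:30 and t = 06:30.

k ≈ 3.85 h

On the falling limb, Q drops from 85 to 39 cfs between t = 03:30 and t = 06:30 (Δt = 3 h).
k = −Δt / ln(Q₂/Q₁) = −3 / ln(39/85) = 3.85 h.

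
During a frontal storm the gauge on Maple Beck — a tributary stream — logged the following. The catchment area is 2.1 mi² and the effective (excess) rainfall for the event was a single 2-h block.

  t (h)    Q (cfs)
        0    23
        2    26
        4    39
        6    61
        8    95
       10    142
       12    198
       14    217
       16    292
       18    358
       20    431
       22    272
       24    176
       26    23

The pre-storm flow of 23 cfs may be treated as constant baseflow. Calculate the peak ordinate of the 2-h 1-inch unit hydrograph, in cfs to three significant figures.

U_p ≈ 136 cfs

Direct runoff: 0.0, 3.0, 16.0, 38.0, 72.0, 119.0, 175.0, 194.0, 269.0, 335.0, 408.0, 249.0, 153.0, 0.0 cfs; ΣQ_DR = 2031 cfs, peak = 408.0 cfs.
Runoff depth d = ΣQ_DR·Δt / A = 2031 × 7200 / (2.1 mi²) = 2.997 in.
The 1-inch UH is the DRH scaled by (1 in)/d, so U_p = 408.0 × 1/2.997 = 136 cfs.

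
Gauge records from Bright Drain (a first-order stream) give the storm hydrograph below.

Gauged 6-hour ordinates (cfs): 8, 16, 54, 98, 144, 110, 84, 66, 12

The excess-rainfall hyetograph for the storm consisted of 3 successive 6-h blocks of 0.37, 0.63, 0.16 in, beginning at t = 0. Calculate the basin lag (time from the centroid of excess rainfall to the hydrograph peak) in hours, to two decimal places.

t_L ≈ 16.09 h

Centroid of excess rainfall: t_c = Σ P_i·t̄_i / ΣP_i = 7.9138 h (block centres at 3, 9, 15 h).
Hydrograph peak occurs at t = 24 h, so basin lag t_L = 24 − 7.9138 = 16.09 h.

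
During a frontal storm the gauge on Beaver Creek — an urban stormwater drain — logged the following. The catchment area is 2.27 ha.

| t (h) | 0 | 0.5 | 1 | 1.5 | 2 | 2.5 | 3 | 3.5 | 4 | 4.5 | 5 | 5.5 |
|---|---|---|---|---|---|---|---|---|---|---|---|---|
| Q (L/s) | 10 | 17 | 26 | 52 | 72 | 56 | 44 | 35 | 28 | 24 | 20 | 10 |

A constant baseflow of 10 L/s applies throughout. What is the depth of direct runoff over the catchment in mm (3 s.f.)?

d ≈ 21.7 mm

Direct runoff: 0.0, 7.0, 16.0, 42.0, 62.0, 46.0, 34.0, 25.0, 18.0, 14.0, 10.0, 0.0 L/s; ΣQ_DR = 274.0 L/s.
V = ΣQ_DR · Δt = 274.0 × 1800 s = 4.932 × 10^5 L.
Over A = 2.27 ha, depth = V / A = 21.7 mm.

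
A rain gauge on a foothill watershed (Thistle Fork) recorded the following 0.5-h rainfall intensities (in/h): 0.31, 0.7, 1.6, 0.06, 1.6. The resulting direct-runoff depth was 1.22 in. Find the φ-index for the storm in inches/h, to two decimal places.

φ ≈ 0.49 in/h

Only the 3 blocks with intensity above φ contribute runoff: 0.7, 1.6, 1.6 in/h.
Σ(I−φ)·Δt = d  ⇒  (0.7+1.6+1.6 − 3φ)·0.5 = 1.22
φ = (3.900 − 1.22/0.5) / 3 = 0.49 in/h.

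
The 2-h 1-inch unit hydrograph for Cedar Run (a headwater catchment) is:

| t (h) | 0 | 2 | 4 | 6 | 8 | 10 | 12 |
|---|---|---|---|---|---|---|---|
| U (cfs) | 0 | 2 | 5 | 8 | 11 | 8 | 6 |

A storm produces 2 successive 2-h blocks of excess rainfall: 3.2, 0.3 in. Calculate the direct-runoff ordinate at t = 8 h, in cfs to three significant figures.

By discrete convolution, Q_j = Σ (P_i / 1 in) · U_{j−i}.
At t = 8 h (j=4): Q = (3.2/1)·11 + (0.3/1)·8 = 37.6 cfs.

Q ≈ 37.6 cfs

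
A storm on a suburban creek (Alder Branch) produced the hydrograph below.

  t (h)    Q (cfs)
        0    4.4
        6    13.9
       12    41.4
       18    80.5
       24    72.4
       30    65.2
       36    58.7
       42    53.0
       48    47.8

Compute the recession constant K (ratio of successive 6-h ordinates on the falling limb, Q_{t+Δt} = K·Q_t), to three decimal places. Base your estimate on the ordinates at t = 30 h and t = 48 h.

K ≈ 0.902

Using the recession-limb readings at t = 30 h and t = 48 h: Q falls from 65.2 to 47.8 cfs over 3 intervals.
K = (Q₂/Q₁)^(1/3) = (47.8/65.2)^(1/3) = 0.902.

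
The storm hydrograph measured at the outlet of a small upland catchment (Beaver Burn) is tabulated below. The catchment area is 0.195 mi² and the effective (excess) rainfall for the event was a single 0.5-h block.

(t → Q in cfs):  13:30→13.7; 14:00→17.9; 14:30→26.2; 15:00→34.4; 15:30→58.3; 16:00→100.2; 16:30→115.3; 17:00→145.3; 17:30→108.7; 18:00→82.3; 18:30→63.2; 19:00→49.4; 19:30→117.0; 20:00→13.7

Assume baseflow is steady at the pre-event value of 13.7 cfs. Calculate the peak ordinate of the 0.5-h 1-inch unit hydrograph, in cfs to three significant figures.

Direct runoff: 0.0, 4.2, 12.5, 20.7, 44.6, 86.5, 101.6, 131.6, 95.0, 68.6, 49.5, 35.7, 103.3, 0.0 cfs; ΣQ_DR = 753.8 cfs, peak = 131.6 cfs.
Runoff depth d = ΣQ_DR·Δt / A = 753.8 × 1800 / (0.195 mi²) = 2.995 in.
The 1-inch UH is the DRH scaled by (1 in)/d, so U_p = 131.6 × 1/2.995 = 43.9 cfs.

U_p ≈ 43.9 cfs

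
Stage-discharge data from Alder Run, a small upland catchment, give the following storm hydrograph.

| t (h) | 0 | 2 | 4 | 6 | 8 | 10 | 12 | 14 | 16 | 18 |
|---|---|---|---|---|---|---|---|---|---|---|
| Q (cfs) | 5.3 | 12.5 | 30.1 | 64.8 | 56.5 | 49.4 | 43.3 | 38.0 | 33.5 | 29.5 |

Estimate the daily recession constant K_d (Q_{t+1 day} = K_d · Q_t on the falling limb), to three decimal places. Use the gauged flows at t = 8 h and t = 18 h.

Between t = 8 h and t = 18 h the flow falls from 56.5 to 29.5 cfs over 5×2 h = 10 h.
Per-interval ratio K = (29.5/56.5)^(1/5) = 0.8781; K_d = K^(24/2) = 0.210.

K_d ≈ 0.210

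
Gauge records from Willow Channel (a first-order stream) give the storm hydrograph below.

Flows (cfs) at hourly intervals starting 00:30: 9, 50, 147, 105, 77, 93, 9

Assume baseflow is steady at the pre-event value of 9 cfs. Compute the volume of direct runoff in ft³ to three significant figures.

V ≈ 1.54 × 10^6 ft³

Direct-runoff ordinates (Q − Q_b): 0.0, 41.0, 138.0, 96.0, 68.0, 84.0, 0.0 cfs.
ΣQ_DR = 427.0 cfs.
With Δt = 1 h = 3600 s, V = ΣQ_DR · Δt = 427.0 × 3600 = 1.54 × 10^6 ft³.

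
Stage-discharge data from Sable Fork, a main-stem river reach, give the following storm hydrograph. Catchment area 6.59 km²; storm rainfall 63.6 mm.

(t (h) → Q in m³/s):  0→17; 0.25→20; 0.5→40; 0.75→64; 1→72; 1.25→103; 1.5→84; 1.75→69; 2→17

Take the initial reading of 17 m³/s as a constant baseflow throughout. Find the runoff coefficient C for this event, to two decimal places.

C ≈ 0.72

ΣQ_DR = 333.0 m³/s; V = ΣQ_DR·Δt = 2.997 × 10^5 m³.
Runoff depth d = V / A = 45.48 mm.
C = d / P = 45.48 / 63.6 = 0.72.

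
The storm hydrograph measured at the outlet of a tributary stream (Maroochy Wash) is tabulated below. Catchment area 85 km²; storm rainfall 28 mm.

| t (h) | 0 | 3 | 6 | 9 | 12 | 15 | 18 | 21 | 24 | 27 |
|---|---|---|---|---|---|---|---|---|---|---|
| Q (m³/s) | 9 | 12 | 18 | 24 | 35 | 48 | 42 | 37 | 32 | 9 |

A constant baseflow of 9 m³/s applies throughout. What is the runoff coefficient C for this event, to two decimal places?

ΣQ_DR = 176.0 m³/s; V = ΣQ_DR·Δt = 1.901 × 10^6 m³.
Runoff depth d = V / A = 22.36 mm.
C = d / P = 22.36 / 28 = 0.80.

C ≈ 0.80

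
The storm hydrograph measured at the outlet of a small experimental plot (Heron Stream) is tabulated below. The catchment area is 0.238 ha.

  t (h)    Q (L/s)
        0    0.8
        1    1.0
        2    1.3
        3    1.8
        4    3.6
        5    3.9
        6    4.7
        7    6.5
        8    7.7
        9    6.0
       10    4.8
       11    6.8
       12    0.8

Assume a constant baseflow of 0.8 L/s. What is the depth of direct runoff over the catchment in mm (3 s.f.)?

Direct runoff: 0.0, 0.2, 0.5, 1.0, 2.8, 3.1, 3.9, 5.7, 6.9, 5.2, 4.0, 6.0, 0.0 L/s; ΣQ_DR = 39.30 L/s.
V = ΣQ_DR · Δt = 39.30 × 3600 s = 1.415 × 10^5 L.
Over A = 0.238 ha, depth = V / A = 59.4 mm.

d ≈ 59.4 mm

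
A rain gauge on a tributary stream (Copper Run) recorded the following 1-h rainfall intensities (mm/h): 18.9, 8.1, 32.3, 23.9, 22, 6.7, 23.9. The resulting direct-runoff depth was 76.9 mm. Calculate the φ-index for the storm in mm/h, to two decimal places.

φ ≈ 8.82 mm/h

Only the 5 blocks with intensity above φ contribute runoff: 18.9, 32.3, 23.9, 22, 23.9 mm/h.
Σ(I−φ)·Δt = d  ⇒  (18.9+32.3+23.9+22+23.9 − 5φ)·1 = 76.9
φ = (121.0 − 76.9/1) / 5 = 8.82 mm/h.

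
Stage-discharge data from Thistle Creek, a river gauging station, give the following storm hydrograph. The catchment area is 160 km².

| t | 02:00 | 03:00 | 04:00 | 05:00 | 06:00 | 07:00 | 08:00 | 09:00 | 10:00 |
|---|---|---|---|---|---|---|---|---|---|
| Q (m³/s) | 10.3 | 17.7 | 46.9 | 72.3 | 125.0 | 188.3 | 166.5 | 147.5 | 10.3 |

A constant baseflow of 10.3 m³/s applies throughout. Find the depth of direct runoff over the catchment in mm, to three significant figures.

d ≈ 15.6 mm

Direct runoff: 0.0, 7.4, 36.6, 62.0, 114.7, 178.0, 156.2, 137.2, 0.0 m³/s; ΣQ_DR = 692.1 m³/s.
V = ΣQ_DR · Δt = 692.1 × 3600 s = 2.492 × 10^6 m³.
Over A = 160 km², depth = V / A = 15.6 mm.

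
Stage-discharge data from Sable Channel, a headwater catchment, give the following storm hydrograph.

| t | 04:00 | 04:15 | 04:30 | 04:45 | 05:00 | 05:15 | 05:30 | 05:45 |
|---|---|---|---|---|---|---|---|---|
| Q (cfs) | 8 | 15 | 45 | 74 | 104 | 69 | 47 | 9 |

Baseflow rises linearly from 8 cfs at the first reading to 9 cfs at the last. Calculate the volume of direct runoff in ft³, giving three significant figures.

Direct-runoff ordinates (Q − Q_b): 0.00, 6.86, 36.71, 65.57, 95.43, 60.29, 38.14, 0.00 cfs.
ΣQ_DR = 303.0 cfs.
With Δt = 0.25 h = 900 s, V = ΣQ_DR · Δt = 303.0 × 900 = 2.73 × 10^5 ft³.

V ≈ 2.73 × 10^5 ft³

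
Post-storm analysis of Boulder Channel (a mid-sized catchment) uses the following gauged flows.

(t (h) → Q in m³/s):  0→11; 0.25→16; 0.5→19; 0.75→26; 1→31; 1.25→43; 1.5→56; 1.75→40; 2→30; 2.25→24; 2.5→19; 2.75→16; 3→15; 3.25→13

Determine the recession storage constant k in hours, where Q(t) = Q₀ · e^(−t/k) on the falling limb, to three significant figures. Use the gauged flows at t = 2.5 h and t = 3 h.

On the falling limb, Q drops from 19 to 15 m³/s between t = 2.5 h and t = 3 h (Δt = 0.5 h).
k = −Δt / ln(Q₂/Q₁) = −0.5 / ln(15/19) = 2.12 h.

k ≈ 2.12 h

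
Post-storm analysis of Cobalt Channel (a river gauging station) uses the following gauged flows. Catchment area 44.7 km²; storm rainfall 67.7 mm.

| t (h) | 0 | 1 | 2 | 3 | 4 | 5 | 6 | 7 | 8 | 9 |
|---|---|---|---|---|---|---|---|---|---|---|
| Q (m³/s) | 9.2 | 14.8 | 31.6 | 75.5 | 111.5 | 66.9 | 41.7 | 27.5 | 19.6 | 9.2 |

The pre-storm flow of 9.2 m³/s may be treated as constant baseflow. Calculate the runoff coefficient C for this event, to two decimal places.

ΣQ_DR = 315.5 m³/s; V = ΣQ_DR·Δt = 1.136 × 10^6 m³.
Runoff depth d = V / A = 25.41 mm.
C = d / P = 25.41 / 67.7 = 0.38.

C ≈ 0.38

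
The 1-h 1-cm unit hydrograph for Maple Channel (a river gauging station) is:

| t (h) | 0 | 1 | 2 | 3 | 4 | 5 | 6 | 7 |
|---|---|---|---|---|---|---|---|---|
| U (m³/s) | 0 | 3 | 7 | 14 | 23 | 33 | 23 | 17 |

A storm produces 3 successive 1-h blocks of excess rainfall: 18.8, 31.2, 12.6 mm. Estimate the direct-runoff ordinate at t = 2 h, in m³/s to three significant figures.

Q ≈ 22.5 m³/s

By discrete convolution, Q_j = Σ (P_i / 10 mm) · U_{j−i}.
At t = 2 h (j=2): Q = (18.8/10)·7 + (31.2/10)·3 + (12.6/10)·0 = 22.5 m³/s.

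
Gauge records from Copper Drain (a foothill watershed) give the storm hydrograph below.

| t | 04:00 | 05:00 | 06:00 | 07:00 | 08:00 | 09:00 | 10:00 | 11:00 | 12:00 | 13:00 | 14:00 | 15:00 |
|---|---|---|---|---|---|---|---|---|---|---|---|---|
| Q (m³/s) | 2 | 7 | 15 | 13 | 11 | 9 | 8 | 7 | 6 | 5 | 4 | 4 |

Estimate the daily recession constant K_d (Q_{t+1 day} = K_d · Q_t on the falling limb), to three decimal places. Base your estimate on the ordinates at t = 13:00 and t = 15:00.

K_d ≈ 0.069

Between t = 13:00 and t = 15:00 the flow falls from 5 to 4 m³/s over 2×1 h = 2 h.
Per-interval ratio K = (4/5)^(1/2) = 0.8944; K_d = K^(24/1) = 0.069.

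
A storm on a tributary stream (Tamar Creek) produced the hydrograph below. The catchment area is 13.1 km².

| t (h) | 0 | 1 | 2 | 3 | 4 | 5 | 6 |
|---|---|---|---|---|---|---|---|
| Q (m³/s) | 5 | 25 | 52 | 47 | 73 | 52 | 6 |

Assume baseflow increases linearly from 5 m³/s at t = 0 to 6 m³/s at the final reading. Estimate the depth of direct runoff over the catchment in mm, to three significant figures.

d ≈ 60.9 mm

Direct runoff: 0.00, 19.83, 46.67, 41.50, 67.33, 46.17, 0.00 m³/s; ΣQ_DR = 221.5 m³/s.
V = ΣQ_DR · Δt = 221.5 × 3600 s = 7.974 × 10^5 m³.
Over A = 13.1 km², depth = V / A = 60.9 mm.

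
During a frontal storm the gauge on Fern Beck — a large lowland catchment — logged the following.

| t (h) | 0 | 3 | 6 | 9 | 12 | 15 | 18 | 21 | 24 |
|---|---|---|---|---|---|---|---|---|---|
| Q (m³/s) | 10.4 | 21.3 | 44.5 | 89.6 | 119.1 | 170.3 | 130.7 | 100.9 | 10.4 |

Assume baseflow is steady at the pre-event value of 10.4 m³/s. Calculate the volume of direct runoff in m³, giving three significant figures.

Direct-runoff ordinates (Q − Q_b): 0.0, 10.9, 34.1, 79.2, 108.7, 159.9, 120.3, 90.5, 0.0 m³/s.
ΣQ_DR = 603.6 m³/s.
With Δt = 3 h = 10800 s, V = ΣQ_DR · Δt = 603.6 × 10800 = 6.52 × 10^6 m³.

V ≈ 6.52 × 10^6 m³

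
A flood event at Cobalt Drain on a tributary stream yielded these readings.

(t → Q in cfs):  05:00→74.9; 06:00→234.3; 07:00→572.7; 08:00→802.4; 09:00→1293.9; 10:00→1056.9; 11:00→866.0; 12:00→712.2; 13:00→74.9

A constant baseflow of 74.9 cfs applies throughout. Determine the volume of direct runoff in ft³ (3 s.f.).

V ≈ 1.81 × 10^7 ft³

Direct-runoff ordinates (Q − Q_b): 0.0, 159.4, 497.8, 727.5, 1219.0, 982.0, 791.1, 637.3, 0.0 cfs.
ΣQ_DR = 5014 cfs.
With Δt = 1 h = 3600 s, V = ΣQ_DR · Δt = 5014 × 3600 = 1.81 × 10^7 ft³.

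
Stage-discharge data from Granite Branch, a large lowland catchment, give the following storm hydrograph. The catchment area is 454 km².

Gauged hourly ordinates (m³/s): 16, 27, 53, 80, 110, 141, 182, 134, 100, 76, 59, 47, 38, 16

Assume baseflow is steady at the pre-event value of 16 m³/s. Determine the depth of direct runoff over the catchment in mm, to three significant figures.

d ≈ 6.78 mm

Direct runoff: 0.0, 11.0, 37.0, 64.0, 94.0, 125.0, 166.0, 118.0, 84.0, 60.0, 43.0, 31.0, 22.0, 0.0 m³/s; ΣQ_DR = 855.0 m³/s.
V = ΣQ_DR · Δt = 855.0 × 3600 s = 3.078 × 10^6 m³.
Over A = 454 km², depth = V / A = 6.78 mm.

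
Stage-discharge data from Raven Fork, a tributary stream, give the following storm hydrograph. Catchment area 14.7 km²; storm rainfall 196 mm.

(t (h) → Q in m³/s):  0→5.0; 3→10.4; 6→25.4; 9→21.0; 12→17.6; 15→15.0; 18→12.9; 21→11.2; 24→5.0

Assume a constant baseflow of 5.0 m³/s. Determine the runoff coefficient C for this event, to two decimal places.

ΣQ_DR = 78.50 m³/s; V = ΣQ_DR·Δt = 8.478 × 10^5 m³.
Runoff depth d = V / A = 57.67 mm.
C = d / P = 57.67 / 196 = 0.29.

C ≈ 0.29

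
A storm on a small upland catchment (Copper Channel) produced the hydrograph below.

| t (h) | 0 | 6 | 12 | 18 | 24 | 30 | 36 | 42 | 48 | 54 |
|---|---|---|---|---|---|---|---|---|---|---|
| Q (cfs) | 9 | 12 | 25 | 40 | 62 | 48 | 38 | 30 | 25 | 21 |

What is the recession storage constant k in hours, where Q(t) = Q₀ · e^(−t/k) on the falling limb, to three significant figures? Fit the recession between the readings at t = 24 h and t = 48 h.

On the falling limb, Q drops from 62 to 25 cfs between t = 24 h and t = 48 h (Δt = 24 h).
k = −Δt / ln(Q₂/Q₁) = −24 / ln(25/62) = 26.4 h.

k ≈ 26.4 h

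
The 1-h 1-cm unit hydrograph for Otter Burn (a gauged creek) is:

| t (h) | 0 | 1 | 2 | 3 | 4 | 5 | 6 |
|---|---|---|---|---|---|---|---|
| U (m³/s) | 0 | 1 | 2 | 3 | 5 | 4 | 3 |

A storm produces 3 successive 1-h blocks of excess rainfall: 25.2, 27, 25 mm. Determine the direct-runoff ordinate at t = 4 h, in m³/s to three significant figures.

Q ≈ 25.7 m³/s

By discrete convolution, Q_j = Σ (P_i / 10 mm) · U_{j−i}.
At t = 4 h (j=4): Q = (25.2/10)·5 + (27/10)·3 + (25/10)·2 = 25.7 m³/s.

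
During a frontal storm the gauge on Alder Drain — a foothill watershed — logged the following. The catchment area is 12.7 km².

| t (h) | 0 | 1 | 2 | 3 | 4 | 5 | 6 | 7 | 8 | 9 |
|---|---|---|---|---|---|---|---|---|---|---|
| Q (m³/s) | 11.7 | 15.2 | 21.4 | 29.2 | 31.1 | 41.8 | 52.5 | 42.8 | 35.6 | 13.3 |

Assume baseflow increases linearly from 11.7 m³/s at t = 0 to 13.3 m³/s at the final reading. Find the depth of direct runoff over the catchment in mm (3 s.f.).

d ≈ 48.1 mm

Direct runoff: 0.00, 3.32, 9.34, 16.97, 18.69, 29.21, 39.73, 29.86, 22.48, 0.00 m³/s; ΣQ_DR = 169.6 m³/s.
V = ΣQ_DR · Δt = 169.6 × 3600 s = 6.106 × 10^5 m³.
Over A = 12.7 km², depth = V / A = 48.1 mm.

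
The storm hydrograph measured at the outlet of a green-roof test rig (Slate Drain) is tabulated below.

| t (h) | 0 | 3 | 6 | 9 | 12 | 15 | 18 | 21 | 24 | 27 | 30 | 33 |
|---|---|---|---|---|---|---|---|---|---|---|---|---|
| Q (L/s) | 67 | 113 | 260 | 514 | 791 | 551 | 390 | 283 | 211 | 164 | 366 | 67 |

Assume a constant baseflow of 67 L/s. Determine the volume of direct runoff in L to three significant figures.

Direct-runoff ordinates (Q − Q_b): 0.0, 46.0, 193.0, 447.0, 724.0, 484.0, 323.0, 216.0, 144.0, 97.0, 299.0, 0.0 L/s.
ΣQ_DR = 2973 L/s.
With Δt = 3 h = 10800 s, V = ΣQ_DR · Δt = 2973 × 10800 = 3.21 × 10^7 L.

V ≈ 3.21 × 10^7 L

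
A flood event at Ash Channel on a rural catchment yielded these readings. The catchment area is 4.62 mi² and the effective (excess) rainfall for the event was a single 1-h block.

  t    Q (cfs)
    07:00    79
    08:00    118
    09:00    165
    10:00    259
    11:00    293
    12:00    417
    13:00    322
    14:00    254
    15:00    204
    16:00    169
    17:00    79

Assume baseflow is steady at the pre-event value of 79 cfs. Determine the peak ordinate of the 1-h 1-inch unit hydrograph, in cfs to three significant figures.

U_p ≈ 676 cfs

Direct runoff: 0.0, 39.0, 86.0, 180.0, 214.0, 338.0, 243.0, 175.0, 125.0, 90.0, 0.0 cfs; ΣQ_DR = 1490 cfs, peak = 338.0 cfs.
Runoff depth d = ΣQ_DR·Δt / A = 1490 × 3600 / (4.62 mi²) = 0.4998 in.
The 1-inch UH is the DRH scaled by (1 in)/d, so U_p = 338.0 × 1/0.4998 = 676 cfs.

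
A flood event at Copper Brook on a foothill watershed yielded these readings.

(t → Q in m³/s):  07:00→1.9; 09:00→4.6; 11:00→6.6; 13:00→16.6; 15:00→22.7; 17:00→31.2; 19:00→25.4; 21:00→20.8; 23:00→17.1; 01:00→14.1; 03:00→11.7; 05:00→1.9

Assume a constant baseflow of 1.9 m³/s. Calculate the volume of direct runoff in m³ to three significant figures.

Direct-runoff ordinates (Q − Q_b): 0.0, 2.7, 4.7, 14.7, 20.8, 29.3, 23.5, 18.9, 15.2, 12.2, 9.8, 0.0 m³/s.
ΣQ_DR = 151.8 m³/s.
With Δt = 2 h = 7200 s, V = ΣQ_DR · Δt = 151.8 × 7200 = 1.09 × 10^6 m³.

V ≈ 1.09 × 10^6 m³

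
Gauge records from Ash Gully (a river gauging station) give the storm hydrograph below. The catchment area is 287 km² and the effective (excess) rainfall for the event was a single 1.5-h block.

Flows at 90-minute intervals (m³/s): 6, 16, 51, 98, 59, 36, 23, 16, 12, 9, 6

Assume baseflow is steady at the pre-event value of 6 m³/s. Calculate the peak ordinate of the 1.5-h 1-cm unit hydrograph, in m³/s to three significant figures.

Direct runoff: 0.0, 10.0, 45.0, 92.0, 53.0, 30.0, 17.0, 10.0, 6.0, 3.0, 0.0 m³/s; ΣQ_DR = 266.0 m³/s, peak = 92.0 m³/s.
Runoff depth d = ΣQ_DR·Δt / A = 266.0 × 5400 / (287 km²) = 5.005 mm.
The 1-cm UH is the DRH scaled by (10 mm)/d, so U_p = 92.0 × 10/5.005 = 184 m³/s.

U_p ≈ 184 m³/s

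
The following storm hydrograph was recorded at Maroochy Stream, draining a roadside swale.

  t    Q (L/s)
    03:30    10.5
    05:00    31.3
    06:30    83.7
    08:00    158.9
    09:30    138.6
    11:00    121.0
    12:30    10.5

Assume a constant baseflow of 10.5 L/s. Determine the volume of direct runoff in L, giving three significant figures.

V ≈ 2.60 × 10^6 L

Direct-runoff ordinates (Q − Q_b): 0.0, 20.8, 73.2, 148.4, 128.1, 110.5, 0.0 L/s.
ΣQ_DR = 481.0 L/s.
With Δt = 1.5 h = 5400 s, V = ΣQ_DR · Δt = 481.0 × 5400 = 2.60 × 10^6 L.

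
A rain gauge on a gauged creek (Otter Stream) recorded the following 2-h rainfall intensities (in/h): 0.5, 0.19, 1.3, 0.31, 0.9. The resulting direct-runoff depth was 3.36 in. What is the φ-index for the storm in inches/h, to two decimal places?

φ ≈ 0.34 in/h

Only the 3 blocks with intensity above φ contribute runoff: 0.5, 1.3, 0.9 in/h.
Σ(I−φ)·Δt = d  ⇒  (0.5+1.3+0.9 − 3φ)·2 = 3.36
φ = (2.700 − 3.36/2) / 3 = 0.34 in/h.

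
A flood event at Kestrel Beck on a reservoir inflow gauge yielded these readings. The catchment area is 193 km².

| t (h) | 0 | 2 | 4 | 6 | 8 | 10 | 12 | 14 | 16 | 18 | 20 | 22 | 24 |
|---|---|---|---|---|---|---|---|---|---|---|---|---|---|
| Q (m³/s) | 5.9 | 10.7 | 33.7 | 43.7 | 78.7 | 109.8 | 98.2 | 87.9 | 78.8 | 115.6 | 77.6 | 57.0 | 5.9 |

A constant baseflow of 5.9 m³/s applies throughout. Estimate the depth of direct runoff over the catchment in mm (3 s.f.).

d ≈ 27.1 mm

Direct runoff: 0.0, 4.8, 27.8, 37.8, 72.8, 103.9, 92.3, 82.0, 72.9, 109.7, 71.7, 51.1, 0.0 m³/s; ΣQ_DR = 726.8 m³/s.
V = ΣQ_DR · Δt = 726.8 × 7200 s = 5.233 × 10^6 m³.
Over A = 193 km², depth = V / A = 27.1 mm.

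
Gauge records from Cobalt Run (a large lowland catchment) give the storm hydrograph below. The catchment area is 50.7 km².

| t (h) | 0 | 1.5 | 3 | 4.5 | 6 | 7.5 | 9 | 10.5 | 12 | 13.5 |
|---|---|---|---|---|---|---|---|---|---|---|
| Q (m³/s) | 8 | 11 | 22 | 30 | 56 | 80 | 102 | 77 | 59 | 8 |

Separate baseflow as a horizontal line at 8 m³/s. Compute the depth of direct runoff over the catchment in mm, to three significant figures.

d ≈ 39.7 mm

Direct runoff: 0.0, 3.0, 14.0, 22.0, 48.0, 72.0, 94.0, 69.0, 51.0, 0.0 m³/s; ΣQ_DR = 373.0 m³/s.
V = ΣQ_DR · Δt = 373.0 × 5400 s = 2.014 × 10^6 m³.
Over A = 50.7 km², depth = V / A = 39.7 mm.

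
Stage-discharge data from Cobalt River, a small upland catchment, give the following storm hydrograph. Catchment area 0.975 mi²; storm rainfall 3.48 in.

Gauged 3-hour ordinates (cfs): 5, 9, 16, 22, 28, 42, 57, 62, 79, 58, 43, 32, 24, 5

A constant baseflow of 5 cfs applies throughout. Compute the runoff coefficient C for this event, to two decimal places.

ΣQ_DR = 412.0 cfs; V = ΣQ_DR·Δt = 4.450 × 10^6 ft³.
Runoff depth d = V / A = 1.964 in.
C = d / P = 1.964 / 3.48 = 0.56.

C ≈ 0.56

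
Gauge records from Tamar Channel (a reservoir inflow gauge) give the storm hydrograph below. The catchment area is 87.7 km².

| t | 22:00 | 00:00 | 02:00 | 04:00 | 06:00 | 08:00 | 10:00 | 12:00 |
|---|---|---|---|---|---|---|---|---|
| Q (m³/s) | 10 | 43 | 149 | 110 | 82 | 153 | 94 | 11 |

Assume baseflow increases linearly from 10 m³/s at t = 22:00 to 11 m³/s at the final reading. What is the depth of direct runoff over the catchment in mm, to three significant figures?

d ≈ 46.6 mm

Direct runoff: 0.00, 32.86, 138.71, 99.57, 71.43, 142.29, 83.14, 0.00 m³/s; ΣQ_DR = 568.0 m³/s.
V = ΣQ_DR · Δt = 568.0 × 7200 s = 4.090 × 10^6 m³.
Over A = 87.7 km², depth = V / A = 46.6 mm.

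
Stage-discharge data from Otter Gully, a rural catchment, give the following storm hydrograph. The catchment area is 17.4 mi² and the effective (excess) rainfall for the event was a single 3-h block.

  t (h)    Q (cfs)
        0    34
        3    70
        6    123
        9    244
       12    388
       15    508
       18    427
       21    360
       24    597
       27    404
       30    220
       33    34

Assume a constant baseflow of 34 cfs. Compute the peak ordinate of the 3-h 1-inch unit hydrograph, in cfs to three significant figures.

Direct runoff: 0.0, 36.0, 89.0, 210.0, 354.0, 474.0, 393.0, 326.0, 563.0, 370.0, 186.0, 0.0 cfs; ΣQ_DR = 3001 cfs, peak = 563.0 cfs.
Runoff depth d = ΣQ_DR·Δt / A = 3001 × 10800 / (17.4 mi²) = 0.8018 in.
The 1-inch UH is the DRH scaled by (1 in)/d, so U_p = 563.0 × 1/0.8018 = 702 cfs.

U_p ≈ 702 cfs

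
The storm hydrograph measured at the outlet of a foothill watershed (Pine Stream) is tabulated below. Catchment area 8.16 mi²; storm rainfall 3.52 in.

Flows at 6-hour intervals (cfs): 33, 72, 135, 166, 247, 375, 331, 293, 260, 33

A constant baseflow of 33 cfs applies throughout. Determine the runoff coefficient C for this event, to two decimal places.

C ≈ 0.52

ΣQ_DR = 1615 cfs; V = ΣQ_DR·Δt = 3.488 × 10^7 ft³.
Runoff depth d = V / A = 1.840 in.
C = d / P = 1.840 / 3.52 = 0.52.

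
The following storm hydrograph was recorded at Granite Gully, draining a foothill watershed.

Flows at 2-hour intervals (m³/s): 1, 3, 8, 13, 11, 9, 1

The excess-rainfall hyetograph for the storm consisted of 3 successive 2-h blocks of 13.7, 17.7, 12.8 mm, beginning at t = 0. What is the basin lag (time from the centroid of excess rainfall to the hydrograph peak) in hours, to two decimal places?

Centroid of excess rainfall: t_c = Σ P_i·t̄_i / ΣP_i = 2.9593 h (block centres at 1, 3, 5 h).
Hydrograph peak occurs at t = 6 h, so basin lag t_L = 6 − 2.9593 = 3.04 h.

t_L ≈ 3.04 h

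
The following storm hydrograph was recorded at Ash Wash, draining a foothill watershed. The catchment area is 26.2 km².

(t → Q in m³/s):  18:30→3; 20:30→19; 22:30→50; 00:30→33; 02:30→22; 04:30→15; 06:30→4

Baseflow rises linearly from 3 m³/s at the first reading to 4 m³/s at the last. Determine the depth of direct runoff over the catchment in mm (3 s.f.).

d ≈ 33.4 mm

Direct runoff: 0.00, 15.83, 46.67, 29.50, 18.33, 11.17, 0.00 m³/s; ΣQ_DR = 121.5 m³/s.
V = ΣQ_DR · Δt = 121.5 × 7200 s = 8.748 × 10^5 m³.
Over A = 26.2 km², depth = V / A = 33.4 mm.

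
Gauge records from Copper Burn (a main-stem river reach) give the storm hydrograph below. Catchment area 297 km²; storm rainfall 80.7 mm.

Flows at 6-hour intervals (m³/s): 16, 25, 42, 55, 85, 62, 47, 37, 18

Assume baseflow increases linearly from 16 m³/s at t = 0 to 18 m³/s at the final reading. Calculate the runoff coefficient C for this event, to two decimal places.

C ≈ 0.21

ΣQ_DR = 234.0 m³/s; V = ΣQ_DR·Δt = 5.054 × 10^6 m³.
Runoff depth d = V / A = 17.02 mm.
C = d / P = 17.02 / 80.7 = 0.21.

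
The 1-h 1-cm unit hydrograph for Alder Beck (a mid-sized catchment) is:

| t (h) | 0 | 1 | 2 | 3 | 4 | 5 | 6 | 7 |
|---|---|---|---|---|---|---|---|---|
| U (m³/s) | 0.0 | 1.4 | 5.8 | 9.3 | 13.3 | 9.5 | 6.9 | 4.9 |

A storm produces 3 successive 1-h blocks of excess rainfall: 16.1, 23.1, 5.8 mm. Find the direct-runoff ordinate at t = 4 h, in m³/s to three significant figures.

By discrete convolution, Q_j = Σ (P_i / 10 mm) · U_{j−i}.
At t = 4 h (j=4): Q = (16.1/10)·13.3 + (23.1/10)·9.3 + (5.8/10)·5.8 = 46.3 m³/s.

Q ≈ 46.3 m³/s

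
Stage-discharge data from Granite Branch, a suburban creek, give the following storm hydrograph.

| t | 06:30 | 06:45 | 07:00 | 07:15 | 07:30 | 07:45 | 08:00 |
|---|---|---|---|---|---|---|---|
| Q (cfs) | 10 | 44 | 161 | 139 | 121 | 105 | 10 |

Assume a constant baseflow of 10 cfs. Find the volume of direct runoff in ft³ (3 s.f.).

Direct-runoff ordinates (Q − Q_b): 0.0, 34.0, 151.0, 129.0, 111.0, 95.0, 0.0 cfs.
ΣQ_DR = 520.0 cfs.
With Δt = 0.25 h = 900 s, V = ΣQ_DR · Δt = 520.0 × 900 = 4.68 × 10^5 ft³.

V ≈ 4.68 × 10^5 ft³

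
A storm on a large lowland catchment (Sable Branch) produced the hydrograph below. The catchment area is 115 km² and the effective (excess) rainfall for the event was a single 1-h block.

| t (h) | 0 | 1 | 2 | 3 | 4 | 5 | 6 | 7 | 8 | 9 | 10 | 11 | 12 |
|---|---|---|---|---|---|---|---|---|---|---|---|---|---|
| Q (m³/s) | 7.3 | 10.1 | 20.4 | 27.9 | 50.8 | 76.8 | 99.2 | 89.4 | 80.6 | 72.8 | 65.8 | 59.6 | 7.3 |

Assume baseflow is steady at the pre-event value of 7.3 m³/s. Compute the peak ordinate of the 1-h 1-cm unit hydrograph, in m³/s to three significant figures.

U_p ≈ 51.2 m³/s

Direct runoff: 0.0, 2.8, 13.1, 20.6, 43.5, 69.5, 91.9, 82.1, 73.3, 65.5, 58.5, 52.3, 0.0 m³/s; ΣQ_DR = 573.1 m³/s, peak = 91.9 m³/s.
Runoff depth d = ΣQ_DR·Δt / A = 573.1 × 3600 / (115 km²) = 17.94 mm.
The 1-cm UH is the DRH scaled by (10 mm)/d, so U_p = 91.9 × 10/17.94 = 51.2 m³/s.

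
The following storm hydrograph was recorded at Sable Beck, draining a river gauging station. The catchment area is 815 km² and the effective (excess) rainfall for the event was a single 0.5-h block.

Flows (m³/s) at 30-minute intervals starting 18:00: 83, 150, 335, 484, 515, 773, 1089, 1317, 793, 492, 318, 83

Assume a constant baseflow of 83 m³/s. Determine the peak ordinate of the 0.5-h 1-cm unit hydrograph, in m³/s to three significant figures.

Direct runoff: 0.0, 67.0, 252.0, 401.0, 432.0, 690.0, 1006.0, 1234.0, 710.0, 409.0, 235.0, 0.0 m³/s; ΣQ_DR = 5436 m³/s, peak = 1234.0 m³/s.
Runoff depth d = ΣQ_DR·Δt / A = 5436 × 1800 / (815 km²) = 12.01 mm.
The 1-cm UH is the DRH scaled by (10 mm)/d, so U_p = 1234.0 × 10/12.01 = 1030 m³/s.

U_p ≈ 1030 m³/s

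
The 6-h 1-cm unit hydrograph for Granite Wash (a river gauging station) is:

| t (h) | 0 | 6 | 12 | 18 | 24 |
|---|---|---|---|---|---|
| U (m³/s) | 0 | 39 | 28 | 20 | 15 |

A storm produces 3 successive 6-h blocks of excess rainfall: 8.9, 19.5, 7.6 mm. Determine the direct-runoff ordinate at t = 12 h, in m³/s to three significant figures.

By discrete convolution, Q_j = Σ (P_i / 10 mm) · U_{j−i}.
At t = 12 h (j=2): Q = (8.9/10)·28 + (19.5/10)·39 + (7.6/10)·0 = 101 m³/s.

Q ≈ 101 m³/s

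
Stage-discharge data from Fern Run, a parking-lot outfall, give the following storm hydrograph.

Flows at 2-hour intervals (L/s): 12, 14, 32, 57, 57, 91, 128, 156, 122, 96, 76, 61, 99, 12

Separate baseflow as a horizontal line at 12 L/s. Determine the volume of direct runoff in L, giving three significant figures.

V ≈ 6.08 × 10^6 L

Direct-runoff ordinates (Q − Q_b): 0.0, 2.0, 20.0, 45.0, 45.0, 79.0, 116.0, 144.0, 110.0, 84.0, 64.0, 49.0, 87.0, 0.0 L/s.
ΣQ_DR = 845.0 L/s.
With Δt = 2 h = 7200 s, V = ΣQ_DR · Δt = 845.0 × 7200 = 6.08 × 10^6 L.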